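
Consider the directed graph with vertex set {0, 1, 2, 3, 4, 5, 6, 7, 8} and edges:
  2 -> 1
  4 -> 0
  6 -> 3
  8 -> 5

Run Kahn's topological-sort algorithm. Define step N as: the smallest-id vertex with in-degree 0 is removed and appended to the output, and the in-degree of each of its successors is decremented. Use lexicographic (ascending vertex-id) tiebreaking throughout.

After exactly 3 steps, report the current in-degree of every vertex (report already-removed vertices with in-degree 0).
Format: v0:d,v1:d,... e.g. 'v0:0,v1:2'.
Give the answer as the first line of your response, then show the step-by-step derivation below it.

v0:0,v1:0,v2:0,v3:1,v4:0,v5:1,v6:0,v7:0,v8:0

step 1: output 2; order=[2]; indeg=(1,0,0,1,0,1,0,0,0)
step 2: output 1; order=[2,1]; indeg=(1,0,0,1,0,1,0,0,0)
step 3: output 4; order=[2,1,4]; indeg=(0,0,0,1,0,1,0,0,0)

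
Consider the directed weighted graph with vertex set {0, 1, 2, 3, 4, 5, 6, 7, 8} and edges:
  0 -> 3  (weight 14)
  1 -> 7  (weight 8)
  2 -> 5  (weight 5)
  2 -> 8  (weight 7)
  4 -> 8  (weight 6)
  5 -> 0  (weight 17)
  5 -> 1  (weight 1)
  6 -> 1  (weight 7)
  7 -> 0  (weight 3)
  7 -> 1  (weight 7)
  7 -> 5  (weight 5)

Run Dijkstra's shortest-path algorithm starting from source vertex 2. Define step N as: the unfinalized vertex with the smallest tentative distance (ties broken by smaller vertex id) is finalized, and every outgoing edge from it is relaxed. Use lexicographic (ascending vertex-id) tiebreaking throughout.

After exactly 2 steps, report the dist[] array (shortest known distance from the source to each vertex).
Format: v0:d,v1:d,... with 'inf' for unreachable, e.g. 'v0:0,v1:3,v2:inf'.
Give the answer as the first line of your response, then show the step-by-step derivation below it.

v0:22,v1:6,v2:0,v3:inf,v4:inf,v5:5,v6:inf,v7:inf,v8:7

step 1: dist = v0:inf,v1:inf,v2:0,v3:inf,v4:inf,v5:5,v6:inf,v7:inf,v8:7
step 2: dist = v0:22,v1:6,v2:0,v3:inf,v4:inf,v5:5,v6:inf,v7:inf,v8:7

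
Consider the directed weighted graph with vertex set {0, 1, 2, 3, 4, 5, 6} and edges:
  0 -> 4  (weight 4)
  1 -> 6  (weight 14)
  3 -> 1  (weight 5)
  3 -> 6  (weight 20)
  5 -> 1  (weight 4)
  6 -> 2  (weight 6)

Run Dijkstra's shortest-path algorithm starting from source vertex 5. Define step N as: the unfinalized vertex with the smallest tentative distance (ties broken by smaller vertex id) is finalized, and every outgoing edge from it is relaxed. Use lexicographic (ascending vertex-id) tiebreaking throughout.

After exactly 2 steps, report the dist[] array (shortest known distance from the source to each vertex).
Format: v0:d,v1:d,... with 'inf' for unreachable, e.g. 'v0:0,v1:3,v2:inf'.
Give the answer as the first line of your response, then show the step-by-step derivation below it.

v0:inf,v1:4,v2:inf,v3:inf,v4:inf,v5:0,v6:18

step 1: dist = v0:inf,v1:4,v2:inf,v3:inf,v4:inf,v5:0,v6:inf
step 2: dist = v0:inf,v1:4,v2:inf,v3:inf,v4:inf,v5:0,v6:18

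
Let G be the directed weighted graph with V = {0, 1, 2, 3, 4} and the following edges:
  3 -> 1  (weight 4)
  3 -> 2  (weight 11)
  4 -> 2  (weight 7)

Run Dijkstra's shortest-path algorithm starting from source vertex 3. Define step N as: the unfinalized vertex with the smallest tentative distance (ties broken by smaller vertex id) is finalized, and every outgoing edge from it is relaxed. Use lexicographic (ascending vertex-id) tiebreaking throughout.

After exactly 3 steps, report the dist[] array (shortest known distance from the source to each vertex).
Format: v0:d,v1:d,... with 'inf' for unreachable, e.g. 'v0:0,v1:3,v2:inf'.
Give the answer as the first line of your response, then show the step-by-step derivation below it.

v0:inf,v1:4,v2:11,v3:0,v4:inf

step 1: dist = v0:inf,v1:4,v2:11,v3:0,v4:inf
step 2: dist = v0:inf,v1:4,v2:11,v3:0,v4:inf
step 3: dist = v0:inf,v1:4,v2:11,v3:0,v4:inf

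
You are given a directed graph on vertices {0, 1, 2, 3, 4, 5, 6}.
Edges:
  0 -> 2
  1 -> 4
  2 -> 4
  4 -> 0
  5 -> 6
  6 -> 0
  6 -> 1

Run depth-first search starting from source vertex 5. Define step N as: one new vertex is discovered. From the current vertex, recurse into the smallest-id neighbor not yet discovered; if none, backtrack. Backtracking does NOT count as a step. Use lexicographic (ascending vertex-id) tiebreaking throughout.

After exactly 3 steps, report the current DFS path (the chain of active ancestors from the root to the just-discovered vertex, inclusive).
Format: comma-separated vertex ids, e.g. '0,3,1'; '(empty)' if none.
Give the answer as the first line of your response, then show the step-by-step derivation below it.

5,6,0

step 1: discover 5; path=5; order=5
step 2: discover 6; path=5>6; order=5,6
step 3: discover 0; path=5>6>0; order=5,6,0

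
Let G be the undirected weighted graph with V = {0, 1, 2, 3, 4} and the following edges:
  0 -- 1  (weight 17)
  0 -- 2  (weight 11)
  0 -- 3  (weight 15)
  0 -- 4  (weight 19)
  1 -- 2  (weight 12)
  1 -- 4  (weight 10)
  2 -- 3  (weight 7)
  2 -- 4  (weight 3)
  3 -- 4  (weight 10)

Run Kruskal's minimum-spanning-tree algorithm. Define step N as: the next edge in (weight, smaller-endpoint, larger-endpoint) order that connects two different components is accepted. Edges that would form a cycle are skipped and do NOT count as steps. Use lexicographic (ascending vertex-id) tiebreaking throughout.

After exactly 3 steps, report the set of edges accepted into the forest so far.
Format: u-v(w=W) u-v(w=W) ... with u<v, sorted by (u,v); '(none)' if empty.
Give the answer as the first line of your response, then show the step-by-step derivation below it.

1-4(w=10) 2-3(w=7) 2-4(w=3)

step 1: add edge 2-4 (w=3); MST = {2-4(w=3)}
step 2: add edge 2-3 (w=7); MST = {2-3(w=7) 2-4(w=3)}
step 3: add edge 1-4 (w=10); MST = {1-4(w=10) 2-3(w=7) 2-4(w=3)}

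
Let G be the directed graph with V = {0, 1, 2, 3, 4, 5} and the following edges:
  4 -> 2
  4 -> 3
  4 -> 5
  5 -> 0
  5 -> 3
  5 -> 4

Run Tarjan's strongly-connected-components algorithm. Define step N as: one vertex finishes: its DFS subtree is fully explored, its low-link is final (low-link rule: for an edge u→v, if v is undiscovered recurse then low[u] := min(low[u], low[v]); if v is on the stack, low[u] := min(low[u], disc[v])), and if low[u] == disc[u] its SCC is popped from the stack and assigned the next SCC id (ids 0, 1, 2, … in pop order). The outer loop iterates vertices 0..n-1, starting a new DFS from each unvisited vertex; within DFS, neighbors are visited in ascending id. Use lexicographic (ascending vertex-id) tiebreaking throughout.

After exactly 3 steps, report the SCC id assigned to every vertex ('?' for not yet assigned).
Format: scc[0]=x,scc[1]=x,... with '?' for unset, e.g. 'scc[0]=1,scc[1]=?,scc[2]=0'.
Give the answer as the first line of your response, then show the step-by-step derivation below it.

scc[0]=0,scc[1]=1,scc[2]=2,scc[3]=?,scc[4]=?,scc[5]=?

step 1: low=(low[0]=0,low[1]=?,low[2]=?,low[3]=?,low[4]=?,low[5]=?); scc=(scc[0]=0,scc[1]=?,scc[2]=?,scc[3]=?,scc[4]=?,scc[5]=?)
step 2: low=(low[0]=0,low[1]=1,low[2]=?,low[3]=?,low[4]=?,low[5]=?); scc=(scc[0]=0,scc[1]=1,scc[2]=?,scc[3]=?,scc[4]=?,scc[5]=?)
step 3: low=(low[0]=0,low[1]=1,low[2]=2,low[3]=?,low[4]=?,low[5]=?); scc=(scc[0]=0,scc[1]=1,scc[2]=2,scc[3]=?,scc[4]=?,scc[5]=?)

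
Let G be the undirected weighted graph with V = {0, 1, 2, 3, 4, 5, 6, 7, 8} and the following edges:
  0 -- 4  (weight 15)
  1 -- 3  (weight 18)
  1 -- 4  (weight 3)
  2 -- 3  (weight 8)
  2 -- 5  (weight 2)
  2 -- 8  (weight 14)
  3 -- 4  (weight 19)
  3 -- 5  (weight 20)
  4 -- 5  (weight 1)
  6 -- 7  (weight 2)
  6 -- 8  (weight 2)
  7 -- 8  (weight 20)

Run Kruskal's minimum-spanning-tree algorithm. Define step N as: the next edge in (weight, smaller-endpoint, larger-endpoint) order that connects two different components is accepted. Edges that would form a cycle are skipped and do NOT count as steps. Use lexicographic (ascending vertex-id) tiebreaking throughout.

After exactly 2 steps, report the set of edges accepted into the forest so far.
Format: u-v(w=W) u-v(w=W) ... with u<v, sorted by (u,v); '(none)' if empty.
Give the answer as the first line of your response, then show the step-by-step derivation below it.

2-5(w=2) 4-5(w=1)

step 1: add edge 4-5 (w=1); MST = {4-5(w=1)}
step 2: add edge 2-5 (w=2); MST = {2-5(w=2) 4-5(w=1)}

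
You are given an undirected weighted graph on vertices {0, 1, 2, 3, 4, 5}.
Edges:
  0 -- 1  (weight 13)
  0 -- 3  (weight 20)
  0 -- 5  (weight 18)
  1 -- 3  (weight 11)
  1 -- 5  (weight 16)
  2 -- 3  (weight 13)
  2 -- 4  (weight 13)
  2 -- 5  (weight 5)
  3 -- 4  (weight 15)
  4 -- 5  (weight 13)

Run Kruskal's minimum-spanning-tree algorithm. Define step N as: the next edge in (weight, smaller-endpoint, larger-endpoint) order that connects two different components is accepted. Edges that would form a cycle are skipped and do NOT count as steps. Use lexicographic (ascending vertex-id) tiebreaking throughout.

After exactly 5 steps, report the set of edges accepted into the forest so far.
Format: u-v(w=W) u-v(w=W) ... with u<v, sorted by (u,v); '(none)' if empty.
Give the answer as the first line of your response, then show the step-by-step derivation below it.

0-1(w=13) 1-3(w=11) 2-3(w=13) 2-4(w=13) 2-5(w=5)

step 1: add edge 2-5 (w=5); MST = {2-5(w=5)}
step 2: add edge 1-3 (w=11); MST = {1-3(w=11) 2-5(w=5)}
step 3: add edge 0-1 (w=13); MST = {0-1(w=13) 1-3(w=11) 2-5(w=5)}
step 4: add edge 2-3 (w=13); MST = {0-1(w=13) 1-3(w=11) 2-3(w=13) 2-5(w=5)}
step 5: add edge 2-4 (w=13); MST = {0-1(w=13) 1-3(w=11) 2-3(w=13) 2-4(w=13) 2-5(w=5)}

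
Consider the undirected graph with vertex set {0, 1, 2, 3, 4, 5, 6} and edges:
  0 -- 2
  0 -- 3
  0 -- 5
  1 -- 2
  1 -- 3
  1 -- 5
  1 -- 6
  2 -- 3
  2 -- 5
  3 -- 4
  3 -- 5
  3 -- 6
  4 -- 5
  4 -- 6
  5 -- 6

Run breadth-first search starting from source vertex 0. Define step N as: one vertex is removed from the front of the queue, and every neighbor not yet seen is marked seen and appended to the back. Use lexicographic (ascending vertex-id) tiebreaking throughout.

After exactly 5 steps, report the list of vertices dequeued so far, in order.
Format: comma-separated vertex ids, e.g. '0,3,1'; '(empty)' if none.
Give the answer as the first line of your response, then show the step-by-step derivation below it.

0,2,3,5,1

step 1: dequeue 0; queue=[2,3,5]; order=0
step 2: dequeue 2; queue=[3,5,1]; order=0,2
step 3: dequeue 3; queue=[5,1,4,6]; order=0,2,3
step 4: dequeue 5; queue=[1,4,6]; order=0,2,3,5
step 5: dequeue 1; queue=[4,6]; order=0,2,3,5,1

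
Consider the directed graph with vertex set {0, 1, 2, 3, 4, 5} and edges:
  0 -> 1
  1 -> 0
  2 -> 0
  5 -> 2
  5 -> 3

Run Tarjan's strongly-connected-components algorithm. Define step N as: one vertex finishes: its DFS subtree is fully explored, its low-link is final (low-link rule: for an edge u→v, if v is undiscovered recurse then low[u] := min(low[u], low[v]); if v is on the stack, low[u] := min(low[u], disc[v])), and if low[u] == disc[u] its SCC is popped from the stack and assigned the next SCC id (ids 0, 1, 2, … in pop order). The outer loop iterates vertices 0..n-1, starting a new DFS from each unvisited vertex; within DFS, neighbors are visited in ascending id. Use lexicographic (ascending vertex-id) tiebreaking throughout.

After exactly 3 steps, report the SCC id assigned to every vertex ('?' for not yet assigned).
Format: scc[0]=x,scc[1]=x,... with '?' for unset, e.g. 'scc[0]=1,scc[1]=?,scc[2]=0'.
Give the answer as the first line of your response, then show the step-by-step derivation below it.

scc[0]=0,scc[1]=0,scc[2]=1,scc[3]=?,scc[4]=?,scc[5]=?

step 1: low=(low[0]=0,low[1]=0,low[2]=?,low[3]=?,low[4]=?,low[5]=?); scc=(scc[0]=?,scc[1]=?,scc[2]=?,scc[3]=?,scc[4]=?,scc[5]=?)
step 2: low=(low[0]=0,low[1]=0,low[2]=?,low[3]=?,low[4]=?,low[5]=?); scc=(scc[0]=0,scc[1]=0,scc[2]=?,scc[3]=?,scc[4]=?,scc[5]=?)
step 3: low=(low[0]=0,low[1]=0,low[2]=2,low[3]=?,low[4]=?,low[5]=?); scc=(scc[0]=0,scc[1]=0,scc[2]=1,scc[3]=?,scc[4]=?,scc[5]=?)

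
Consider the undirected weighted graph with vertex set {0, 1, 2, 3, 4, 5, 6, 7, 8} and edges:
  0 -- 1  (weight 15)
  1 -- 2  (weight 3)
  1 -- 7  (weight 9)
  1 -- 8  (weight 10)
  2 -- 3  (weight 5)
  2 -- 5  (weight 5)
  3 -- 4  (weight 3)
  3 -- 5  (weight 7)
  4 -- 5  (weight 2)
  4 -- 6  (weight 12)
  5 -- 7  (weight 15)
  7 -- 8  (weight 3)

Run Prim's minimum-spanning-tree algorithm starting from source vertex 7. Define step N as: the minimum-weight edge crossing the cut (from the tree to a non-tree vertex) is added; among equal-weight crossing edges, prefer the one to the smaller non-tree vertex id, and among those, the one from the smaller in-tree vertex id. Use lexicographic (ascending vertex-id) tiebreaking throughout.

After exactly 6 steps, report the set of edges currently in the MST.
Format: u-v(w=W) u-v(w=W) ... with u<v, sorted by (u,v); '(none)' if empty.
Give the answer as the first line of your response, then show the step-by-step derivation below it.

1-2(w=3) 1-7(w=9) 2-3(w=5) 3-4(w=3) 4-5(w=2) 7-8(w=3)

step 1: add edge 7-8 (w=3); MST = {7-8(w=3)}
step 2: add edge 1-7 (w=9); MST = {1-7(w=9) 7-8(w=3)}
step 3: add edge 1-2 (w=3); MST = {1-2(w=3) 1-7(w=9) 7-8(w=3)}
step 4: add edge 2-3 (w=5); MST = {1-2(w=3) 1-7(w=9) 2-3(w=5) 7-8(w=3)}
step 5: add edge 3-4 (w=3); MST = {1-2(w=3) 1-7(w=9) 2-3(w=5) 3-4(w=3) 7-8(w=3)}
step 6: add edge 4-5 (w=2); MST = {1-2(w=3) 1-7(w=9) 2-3(w=5) 3-4(w=3) 4-5(w=2) 7-8(w=3)}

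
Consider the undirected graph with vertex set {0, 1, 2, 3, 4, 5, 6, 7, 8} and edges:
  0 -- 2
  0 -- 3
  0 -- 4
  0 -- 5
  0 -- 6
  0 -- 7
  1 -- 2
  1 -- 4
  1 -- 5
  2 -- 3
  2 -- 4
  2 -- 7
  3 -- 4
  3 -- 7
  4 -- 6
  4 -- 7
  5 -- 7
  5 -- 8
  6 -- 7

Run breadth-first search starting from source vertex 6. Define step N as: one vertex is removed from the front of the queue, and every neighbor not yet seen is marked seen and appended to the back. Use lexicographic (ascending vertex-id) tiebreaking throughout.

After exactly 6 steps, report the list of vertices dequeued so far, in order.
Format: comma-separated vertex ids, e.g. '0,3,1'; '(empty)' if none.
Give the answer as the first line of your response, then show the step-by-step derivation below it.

6,0,4,7,2,3

step 1: dequeue 6; queue=[0,4,7]; order=6
step 2: dequeue 0; queue=[4,7,2,3,5]; order=6,0
step 3: dequeue 4; queue=[7,2,3,5,1]; order=6,0,4
step 4: dequeue 7; queue=[2,3,5,1]; order=6,0,4,7
step 5: dequeue 2; queue=[3,5,1]; order=6,0,4,7,2
step 6: dequeue 3; queue=[5,1]; order=6,0,4,7,2,3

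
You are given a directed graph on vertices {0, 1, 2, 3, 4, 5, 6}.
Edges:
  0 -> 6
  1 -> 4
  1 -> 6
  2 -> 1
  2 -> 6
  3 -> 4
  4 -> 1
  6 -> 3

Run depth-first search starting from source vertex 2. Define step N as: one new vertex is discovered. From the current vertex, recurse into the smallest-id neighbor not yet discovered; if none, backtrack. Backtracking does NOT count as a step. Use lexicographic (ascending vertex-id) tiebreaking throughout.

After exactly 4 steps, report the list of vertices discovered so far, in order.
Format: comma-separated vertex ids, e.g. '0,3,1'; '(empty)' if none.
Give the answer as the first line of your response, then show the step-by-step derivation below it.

2,1,4,6

step 1: discover 2; path=2; order=2
step 2: discover 1; path=2>1; order=2,1
step 3: discover 4; path=2>1>4; order=2,1,4
step 4: discover 6; path=2>1>6; order=2,1,4,6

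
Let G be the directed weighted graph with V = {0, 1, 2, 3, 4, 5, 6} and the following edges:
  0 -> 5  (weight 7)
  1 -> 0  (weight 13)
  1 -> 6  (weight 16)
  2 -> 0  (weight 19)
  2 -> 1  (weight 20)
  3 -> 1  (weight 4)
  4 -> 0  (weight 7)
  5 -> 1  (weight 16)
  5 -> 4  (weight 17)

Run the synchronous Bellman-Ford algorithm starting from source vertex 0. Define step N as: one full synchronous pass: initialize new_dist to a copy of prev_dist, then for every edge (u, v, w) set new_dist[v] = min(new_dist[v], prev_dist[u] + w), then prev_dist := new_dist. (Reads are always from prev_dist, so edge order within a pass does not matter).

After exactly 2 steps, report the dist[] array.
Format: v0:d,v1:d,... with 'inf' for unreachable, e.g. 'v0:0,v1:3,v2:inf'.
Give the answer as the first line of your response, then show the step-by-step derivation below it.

v0:0,v1:23,v2:inf,v3:inf,v4:24,v5:7,v6:inf

step 1: dist = v0:0,v1:inf,v2:inf,v3:inf,v4:inf,v5:7,v6:inf
step 2: dist = v0:0,v1:23,v2:inf,v3:inf,v4:24,v5:7,v6:inf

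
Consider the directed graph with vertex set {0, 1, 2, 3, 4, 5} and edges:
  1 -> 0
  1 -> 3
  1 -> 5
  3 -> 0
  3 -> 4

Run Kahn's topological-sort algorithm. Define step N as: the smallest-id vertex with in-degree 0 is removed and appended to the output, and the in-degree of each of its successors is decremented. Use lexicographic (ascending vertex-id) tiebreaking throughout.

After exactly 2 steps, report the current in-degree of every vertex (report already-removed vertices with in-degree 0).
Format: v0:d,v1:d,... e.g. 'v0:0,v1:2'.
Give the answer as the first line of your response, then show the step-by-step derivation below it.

v0:1,v1:0,v2:0,v3:0,v4:1,v5:0

step 1: output 1; order=[1]; indeg=(1,0,0,0,1,0)
step 2: output 2; order=[1,2]; indeg=(1,0,0,0,1,0)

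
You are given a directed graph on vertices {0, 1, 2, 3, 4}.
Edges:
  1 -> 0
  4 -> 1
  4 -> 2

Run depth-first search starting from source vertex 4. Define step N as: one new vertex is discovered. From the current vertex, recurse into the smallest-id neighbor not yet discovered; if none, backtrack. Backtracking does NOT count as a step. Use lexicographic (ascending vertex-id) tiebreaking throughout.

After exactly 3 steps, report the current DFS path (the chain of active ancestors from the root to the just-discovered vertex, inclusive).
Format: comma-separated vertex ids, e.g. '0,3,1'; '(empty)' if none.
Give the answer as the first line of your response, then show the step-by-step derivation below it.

4,1,0

step 1: discover 4; path=4; order=4
step 2: discover 1; path=4>1; order=4,1
step 3: discover 0; path=4>1>0; order=4,1,0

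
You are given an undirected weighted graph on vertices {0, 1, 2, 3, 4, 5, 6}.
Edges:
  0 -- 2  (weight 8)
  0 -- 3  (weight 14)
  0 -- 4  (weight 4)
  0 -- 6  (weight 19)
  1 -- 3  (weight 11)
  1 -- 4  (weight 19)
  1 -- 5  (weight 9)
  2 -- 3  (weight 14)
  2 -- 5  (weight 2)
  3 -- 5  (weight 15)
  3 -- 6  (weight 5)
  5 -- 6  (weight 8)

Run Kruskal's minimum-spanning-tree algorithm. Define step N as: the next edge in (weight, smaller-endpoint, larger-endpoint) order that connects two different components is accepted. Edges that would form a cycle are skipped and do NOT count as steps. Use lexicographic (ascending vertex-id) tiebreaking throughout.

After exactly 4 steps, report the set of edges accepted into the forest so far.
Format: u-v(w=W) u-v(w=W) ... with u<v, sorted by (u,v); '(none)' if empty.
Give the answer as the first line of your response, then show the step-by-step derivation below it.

0-2(w=8) 0-4(w=4) 2-5(w=2) 3-6(w=5)

step 1: add edge 2-5 (w=2); MST = {2-5(w=2)}
step 2: add edge 0-4 (w=4); MST = {0-4(w=4) 2-5(w=2)}
step 3: add edge 3-6 (w=5); MST = {0-4(w=4) 2-5(w=2) 3-6(w=5)}
step 4: add edge 0-2 (w=8); MST = {0-2(w=8) 0-4(w=4) 2-5(w=2) 3-6(w=5)}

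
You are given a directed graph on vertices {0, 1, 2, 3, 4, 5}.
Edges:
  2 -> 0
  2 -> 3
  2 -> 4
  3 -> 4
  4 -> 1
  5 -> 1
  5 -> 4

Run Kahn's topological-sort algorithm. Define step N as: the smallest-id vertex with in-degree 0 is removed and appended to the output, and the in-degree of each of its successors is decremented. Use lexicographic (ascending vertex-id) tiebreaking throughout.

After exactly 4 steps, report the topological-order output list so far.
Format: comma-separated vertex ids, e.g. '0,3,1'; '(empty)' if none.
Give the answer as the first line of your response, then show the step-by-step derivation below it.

2,0,3,5

step 1: output 2; order=[2]; indeg=(0,2,0,0,2,0)
step 2: output 0; order=[2,0]; indeg=(0,2,0,0,2,0)
step 3: output 3; order=[2,0,3]; indeg=(0,2,0,0,1,0)
step 4: output 5; order=[2,0,3,5]; indeg=(0,1,0,0,0,0)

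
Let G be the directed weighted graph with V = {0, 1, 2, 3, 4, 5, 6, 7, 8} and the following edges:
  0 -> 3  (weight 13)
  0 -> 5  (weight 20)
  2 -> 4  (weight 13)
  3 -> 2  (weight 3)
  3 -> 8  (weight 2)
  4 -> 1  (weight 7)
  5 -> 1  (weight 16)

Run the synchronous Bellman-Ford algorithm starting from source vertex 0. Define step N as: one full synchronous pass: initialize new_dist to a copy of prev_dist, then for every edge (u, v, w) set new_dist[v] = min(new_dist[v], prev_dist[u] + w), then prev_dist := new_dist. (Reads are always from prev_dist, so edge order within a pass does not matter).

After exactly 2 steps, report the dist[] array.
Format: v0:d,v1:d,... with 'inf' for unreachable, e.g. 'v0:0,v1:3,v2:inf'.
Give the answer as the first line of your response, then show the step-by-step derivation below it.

v0:0,v1:36,v2:16,v3:13,v4:inf,v5:20,v6:inf,v7:inf,v8:15

step 1: dist = v0:0,v1:inf,v2:inf,v3:13,v4:inf,v5:20,v6:inf,v7:inf,v8:inf
step 2: dist = v0:0,v1:36,v2:16,v3:13,v4:inf,v5:20,v6:inf,v7:inf,v8:15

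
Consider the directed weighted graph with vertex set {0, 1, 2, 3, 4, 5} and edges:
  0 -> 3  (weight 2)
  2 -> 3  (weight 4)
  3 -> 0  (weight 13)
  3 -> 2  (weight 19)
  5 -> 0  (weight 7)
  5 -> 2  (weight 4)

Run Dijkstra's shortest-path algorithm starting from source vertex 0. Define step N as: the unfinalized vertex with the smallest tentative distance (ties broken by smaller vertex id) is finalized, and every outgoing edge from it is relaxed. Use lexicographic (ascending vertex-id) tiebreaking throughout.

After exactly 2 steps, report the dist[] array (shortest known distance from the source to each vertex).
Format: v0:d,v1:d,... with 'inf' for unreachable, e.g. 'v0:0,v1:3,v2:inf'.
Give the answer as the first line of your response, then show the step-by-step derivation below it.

v0:0,v1:inf,v2:21,v3:2,v4:inf,v5:inf

step 1: dist = v0:0,v1:inf,v2:inf,v3:2,v4:inf,v5:inf
step 2: dist = v0:0,v1:inf,v2:21,v3:2,v4:inf,v5:inf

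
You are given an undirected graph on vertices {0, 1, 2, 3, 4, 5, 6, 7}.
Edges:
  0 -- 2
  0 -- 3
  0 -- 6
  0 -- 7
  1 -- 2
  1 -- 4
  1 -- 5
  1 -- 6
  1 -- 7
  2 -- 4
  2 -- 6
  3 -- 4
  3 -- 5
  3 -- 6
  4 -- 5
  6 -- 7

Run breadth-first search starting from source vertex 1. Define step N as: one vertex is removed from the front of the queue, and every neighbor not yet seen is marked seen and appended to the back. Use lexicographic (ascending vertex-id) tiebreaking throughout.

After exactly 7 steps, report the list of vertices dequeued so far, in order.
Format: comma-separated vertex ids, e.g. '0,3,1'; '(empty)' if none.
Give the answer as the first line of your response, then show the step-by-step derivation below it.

1,2,4,5,6,7,0

step 1: dequeue 1; queue=[2,4,5,6,7]; order=1
step 2: dequeue 2; queue=[4,5,6,7,0]; order=1,2
step 3: dequeue 4; queue=[5,6,7,0,3]; order=1,2,4
step 4: dequeue 5; queue=[6,7,0,3]; order=1,2,4,5
step 5: dequeue 6; queue=[7,0,3]; order=1,2,4,5,6
step 6: dequeue 7; queue=[0,3]; order=1,2,4,5,6,7
step 7: dequeue 0; queue=[3]; order=1,2,4,5,6,7,0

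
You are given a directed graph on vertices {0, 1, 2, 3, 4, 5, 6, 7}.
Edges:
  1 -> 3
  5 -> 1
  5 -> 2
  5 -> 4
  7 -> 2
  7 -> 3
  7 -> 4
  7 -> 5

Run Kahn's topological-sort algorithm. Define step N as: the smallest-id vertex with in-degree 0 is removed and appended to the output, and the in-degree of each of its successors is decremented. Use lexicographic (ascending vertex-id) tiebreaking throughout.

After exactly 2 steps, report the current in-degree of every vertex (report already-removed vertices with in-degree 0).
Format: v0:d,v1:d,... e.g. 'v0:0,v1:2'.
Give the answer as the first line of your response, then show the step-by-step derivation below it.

v0:0,v1:1,v2:2,v3:2,v4:2,v5:1,v6:0,v7:0

step 1: output 0; order=[0]; indeg=(0,1,2,2,2,1,0,0)
step 2: output 6; order=[0,6]; indeg=(0,1,2,2,2,1,0,0)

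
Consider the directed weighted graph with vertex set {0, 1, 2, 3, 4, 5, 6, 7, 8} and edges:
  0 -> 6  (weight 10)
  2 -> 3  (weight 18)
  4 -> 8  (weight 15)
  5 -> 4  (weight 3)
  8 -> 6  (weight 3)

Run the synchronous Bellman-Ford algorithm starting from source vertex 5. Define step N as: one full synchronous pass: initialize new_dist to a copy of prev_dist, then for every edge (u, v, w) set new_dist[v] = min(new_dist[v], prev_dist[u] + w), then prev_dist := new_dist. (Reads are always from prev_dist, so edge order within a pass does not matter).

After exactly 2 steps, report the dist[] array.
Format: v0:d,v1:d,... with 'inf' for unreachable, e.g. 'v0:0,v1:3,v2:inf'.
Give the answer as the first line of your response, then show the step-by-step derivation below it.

v0:inf,v1:inf,v2:inf,v3:inf,v4:3,v5:0,v6:inf,v7:inf,v8:18

step 1: dist = v0:inf,v1:inf,v2:inf,v3:inf,v4:3,v5:0,v6:inf,v7:inf,v8:inf
step 2: dist = v0:inf,v1:inf,v2:inf,v3:inf,v4:3,v5:0,v6:inf,v7:inf,v8:18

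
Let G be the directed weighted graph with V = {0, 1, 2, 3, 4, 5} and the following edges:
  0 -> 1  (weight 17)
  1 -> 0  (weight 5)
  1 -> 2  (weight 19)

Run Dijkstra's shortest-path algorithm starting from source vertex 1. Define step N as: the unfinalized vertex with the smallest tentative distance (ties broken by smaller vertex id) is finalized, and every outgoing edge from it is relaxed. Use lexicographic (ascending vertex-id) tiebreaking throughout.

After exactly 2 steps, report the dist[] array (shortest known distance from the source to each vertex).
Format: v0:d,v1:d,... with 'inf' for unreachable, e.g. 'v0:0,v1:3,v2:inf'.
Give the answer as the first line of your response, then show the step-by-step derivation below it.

v0:5,v1:0,v2:19,v3:inf,v4:inf,v5:inf

step 1: dist = v0:5,v1:0,v2:19,v3:inf,v4:inf,v5:inf
step 2: dist = v0:5,v1:0,v2:19,v3:inf,v4:inf,v5:inf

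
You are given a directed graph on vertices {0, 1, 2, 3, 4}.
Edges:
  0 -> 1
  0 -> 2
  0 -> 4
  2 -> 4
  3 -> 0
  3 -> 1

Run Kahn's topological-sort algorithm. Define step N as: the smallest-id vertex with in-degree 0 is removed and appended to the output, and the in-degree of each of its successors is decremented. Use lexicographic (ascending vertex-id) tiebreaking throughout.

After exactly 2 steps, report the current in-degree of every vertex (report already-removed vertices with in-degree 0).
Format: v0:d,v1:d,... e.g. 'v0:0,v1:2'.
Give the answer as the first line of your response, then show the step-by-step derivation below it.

v0:0,v1:0,v2:0,v3:0,v4:1

step 1: output 3; order=[3]; indeg=(0,1,1,0,2)
step 2: output 0; order=[3,0]; indeg=(0,0,0,0,1)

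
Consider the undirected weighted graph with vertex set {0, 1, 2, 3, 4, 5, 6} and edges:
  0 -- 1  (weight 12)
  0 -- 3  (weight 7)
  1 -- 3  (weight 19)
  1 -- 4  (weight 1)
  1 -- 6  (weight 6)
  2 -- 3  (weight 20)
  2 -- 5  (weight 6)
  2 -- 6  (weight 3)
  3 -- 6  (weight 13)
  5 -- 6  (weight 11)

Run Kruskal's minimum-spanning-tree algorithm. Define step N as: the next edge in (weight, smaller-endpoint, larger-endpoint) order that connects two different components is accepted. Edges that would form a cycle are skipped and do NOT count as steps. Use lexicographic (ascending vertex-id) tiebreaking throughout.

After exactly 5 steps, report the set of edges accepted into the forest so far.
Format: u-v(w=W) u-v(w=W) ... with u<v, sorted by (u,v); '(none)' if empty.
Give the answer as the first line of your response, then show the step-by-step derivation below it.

0-3(w=7) 1-4(w=1) 1-6(w=6) 2-5(w=6) 2-6(w=3)

step 1: add edge 1-4 (w=1); MST = {1-4(w=1)}
step 2: add edge 2-6 (w=3); MST = {1-4(w=1) 2-6(w=3)}
step 3: add edge 1-6 (w=6); MST = {1-4(w=1) 1-6(w=6) 2-6(w=3)}
step 4: add edge 2-5 (w=6); MST = {1-4(w=1) 1-6(w=6) 2-5(w=6) 2-6(w=3)}
step 5: add edge 0-3 (w=7); MST = {0-3(w=7) 1-4(w=1) 1-6(w=6) 2-5(w=6) 2-6(w=3)}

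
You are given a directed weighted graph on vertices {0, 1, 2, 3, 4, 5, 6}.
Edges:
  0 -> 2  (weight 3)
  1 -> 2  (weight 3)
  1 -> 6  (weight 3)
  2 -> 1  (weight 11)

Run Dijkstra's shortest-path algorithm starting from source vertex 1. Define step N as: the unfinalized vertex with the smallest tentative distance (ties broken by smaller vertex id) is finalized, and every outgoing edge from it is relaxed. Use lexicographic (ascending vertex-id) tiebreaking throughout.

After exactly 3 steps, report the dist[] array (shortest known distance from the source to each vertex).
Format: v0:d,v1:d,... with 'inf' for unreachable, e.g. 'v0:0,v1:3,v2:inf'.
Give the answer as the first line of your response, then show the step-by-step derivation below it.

v0:inf,v1:0,v2:3,v3:inf,v4:inf,v5:inf,v6:3

step 1: dist = v0:inf,v1:0,v2:3,v3:inf,v4:inf,v5:inf,v6:3
step 2: dist = v0:inf,v1:0,v2:3,v3:inf,v4:inf,v5:inf,v6:3
step 3: dist = v0:inf,v1:0,v2:3,v3:inf,v4:inf,v5:inf,v6:3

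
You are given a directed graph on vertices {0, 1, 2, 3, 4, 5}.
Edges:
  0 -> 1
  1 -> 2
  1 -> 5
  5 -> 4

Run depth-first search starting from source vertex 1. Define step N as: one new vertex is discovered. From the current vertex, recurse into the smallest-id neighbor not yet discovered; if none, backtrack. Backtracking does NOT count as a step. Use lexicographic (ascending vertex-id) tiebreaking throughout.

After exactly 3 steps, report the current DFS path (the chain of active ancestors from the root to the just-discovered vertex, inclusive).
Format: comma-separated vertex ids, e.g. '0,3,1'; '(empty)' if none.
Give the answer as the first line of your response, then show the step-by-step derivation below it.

1,5

step 1: discover 1; path=1; order=1
step 2: discover 2; path=1>2; order=1,2
step 3: discover 5; path=1>5; order=1,2,5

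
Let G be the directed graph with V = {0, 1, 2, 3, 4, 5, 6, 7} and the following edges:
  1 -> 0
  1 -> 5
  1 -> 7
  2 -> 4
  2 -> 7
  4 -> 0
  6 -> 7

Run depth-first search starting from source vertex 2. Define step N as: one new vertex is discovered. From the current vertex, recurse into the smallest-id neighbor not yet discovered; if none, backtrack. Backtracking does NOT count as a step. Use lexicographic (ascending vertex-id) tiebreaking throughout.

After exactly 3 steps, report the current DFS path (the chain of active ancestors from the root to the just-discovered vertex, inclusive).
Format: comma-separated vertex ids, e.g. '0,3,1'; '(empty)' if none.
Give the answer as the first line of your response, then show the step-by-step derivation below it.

2,4,0

step 1: discover 2; path=2; order=2
step 2: discover 4; path=2>4; order=2,4
step 3: discover 0; path=2>4>0; order=2,4,0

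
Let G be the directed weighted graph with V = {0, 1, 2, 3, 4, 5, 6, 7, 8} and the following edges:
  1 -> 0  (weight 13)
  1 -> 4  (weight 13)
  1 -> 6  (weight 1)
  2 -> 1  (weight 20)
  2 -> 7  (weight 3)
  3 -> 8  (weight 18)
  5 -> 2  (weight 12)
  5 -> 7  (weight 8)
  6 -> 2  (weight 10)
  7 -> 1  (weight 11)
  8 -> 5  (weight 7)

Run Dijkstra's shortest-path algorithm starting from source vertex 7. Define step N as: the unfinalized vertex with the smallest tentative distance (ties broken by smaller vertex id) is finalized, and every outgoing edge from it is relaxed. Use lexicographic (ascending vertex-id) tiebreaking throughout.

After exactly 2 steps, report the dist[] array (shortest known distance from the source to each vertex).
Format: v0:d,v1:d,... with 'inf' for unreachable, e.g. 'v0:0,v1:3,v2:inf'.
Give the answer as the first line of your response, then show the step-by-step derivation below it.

v0:24,v1:11,v2:inf,v3:inf,v4:24,v5:inf,v6:12,v7:0,v8:inf

step 1: dist = v0:inf,v1:11,v2:inf,v3:inf,v4:inf,v5:inf,v6:inf,v7:0,v8:inf
step 2: dist = v0:24,v1:11,v2:inf,v3:inf,v4:24,v5:inf,v6:12,v7:0,v8:inf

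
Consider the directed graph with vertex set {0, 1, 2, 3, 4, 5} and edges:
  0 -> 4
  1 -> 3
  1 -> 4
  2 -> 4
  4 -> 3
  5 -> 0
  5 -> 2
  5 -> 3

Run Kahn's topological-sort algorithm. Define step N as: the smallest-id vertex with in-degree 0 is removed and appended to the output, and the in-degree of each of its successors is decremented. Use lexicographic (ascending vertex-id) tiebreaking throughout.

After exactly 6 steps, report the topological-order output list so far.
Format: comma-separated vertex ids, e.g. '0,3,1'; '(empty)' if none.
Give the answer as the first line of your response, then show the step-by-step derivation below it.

1,5,0,2,4,3

step 1: output 1; order=[1]; indeg=(1,0,1,2,2,0)
step 2: output 5; order=[1,5]; indeg=(0,0,0,1,2,0)
step 3: output 0; order=[1,5,0]; indeg=(0,0,0,1,1,0)
step 4: output 2; order=[1,5,0,2]; indeg=(0,0,0,1,0,0)
step 5: output 4; order=[1,5,0,2,4]; indeg=(0,0,0,0,0,0)
step 6: output 3; order=[1,5,0,2,4,3]; indeg=(0,0,0,0,0,0)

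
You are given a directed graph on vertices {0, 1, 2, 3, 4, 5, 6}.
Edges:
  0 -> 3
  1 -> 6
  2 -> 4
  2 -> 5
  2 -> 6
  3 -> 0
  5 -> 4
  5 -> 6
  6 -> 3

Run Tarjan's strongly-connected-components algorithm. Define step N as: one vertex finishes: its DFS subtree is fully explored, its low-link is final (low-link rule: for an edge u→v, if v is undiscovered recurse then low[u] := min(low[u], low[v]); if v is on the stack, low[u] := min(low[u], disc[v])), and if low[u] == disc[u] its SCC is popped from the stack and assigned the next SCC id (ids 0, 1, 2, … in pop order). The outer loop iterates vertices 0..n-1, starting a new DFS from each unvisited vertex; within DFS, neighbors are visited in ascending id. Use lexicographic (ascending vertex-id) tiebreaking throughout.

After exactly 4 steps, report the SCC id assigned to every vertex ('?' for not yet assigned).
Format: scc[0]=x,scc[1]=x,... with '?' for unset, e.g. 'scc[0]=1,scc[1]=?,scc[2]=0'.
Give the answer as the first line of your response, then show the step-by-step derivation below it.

scc[0]=0,scc[1]=2,scc[2]=?,scc[3]=0,scc[4]=?,scc[5]=?,scc[6]=1

step 1: low=(low[0]=0,low[1]=?,low[2]=?,low[3]=0,low[4]=?,low[5]=?,low[6]=?); scc=(scc[0]=?,scc[1]=?,scc[2]=?,scc[3]=?,scc[4]=?,scc[5]=?,scc[6]=?)
step 2: low=(low[0]=0,low[1]=?,low[2]=?,low[3]=0,low[4]=?,low[5]=?,low[6]=?); scc=(scc[0]=0,scc[1]=?,scc[2]=?,scc[3]=0,scc[4]=?,scc[5]=?,scc[6]=?)
step 3: low=(low[0]=0,low[1]=2,low[2]=?,low[3]=0,low[4]=?,low[5]=?,low[6]=3); scc=(scc[0]=0,scc[1]=?,scc[2]=?,scc[3]=0,scc[4]=?,scc[5]=?,scc[6]=1)
step 4: low=(low[0]=0,low[1]=2,low[2]=?,low[3]=0,low[4]=?,low[5]=?,low[6]=3); scc=(scc[0]=0,scc[1]=2,scc[2]=?,scc[3]=0,scc[4]=?,scc[5]=?,scc[6]=1)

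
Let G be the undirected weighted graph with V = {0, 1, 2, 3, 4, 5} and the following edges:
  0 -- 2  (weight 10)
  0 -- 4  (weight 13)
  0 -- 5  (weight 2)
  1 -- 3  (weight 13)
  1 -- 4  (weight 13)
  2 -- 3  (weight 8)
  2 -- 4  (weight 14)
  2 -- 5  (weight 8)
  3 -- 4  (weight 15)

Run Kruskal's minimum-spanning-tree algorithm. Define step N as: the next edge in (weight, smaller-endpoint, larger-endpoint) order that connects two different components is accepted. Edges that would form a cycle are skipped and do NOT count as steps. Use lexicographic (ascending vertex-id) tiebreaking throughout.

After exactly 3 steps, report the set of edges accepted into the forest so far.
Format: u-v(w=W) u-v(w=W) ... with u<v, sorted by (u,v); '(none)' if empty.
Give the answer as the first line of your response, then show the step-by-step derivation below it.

0-5(w=2) 2-3(w=8) 2-5(w=8)

step 1: add edge 0-5 (w=2); MST = {0-5(w=2)}
step 2: add edge 2-3 (w=8); MST = {0-5(w=2) 2-3(w=8)}
step 3: add edge 2-5 (w=8); MST = {0-5(w=2) 2-3(w=8) 2-5(w=8)}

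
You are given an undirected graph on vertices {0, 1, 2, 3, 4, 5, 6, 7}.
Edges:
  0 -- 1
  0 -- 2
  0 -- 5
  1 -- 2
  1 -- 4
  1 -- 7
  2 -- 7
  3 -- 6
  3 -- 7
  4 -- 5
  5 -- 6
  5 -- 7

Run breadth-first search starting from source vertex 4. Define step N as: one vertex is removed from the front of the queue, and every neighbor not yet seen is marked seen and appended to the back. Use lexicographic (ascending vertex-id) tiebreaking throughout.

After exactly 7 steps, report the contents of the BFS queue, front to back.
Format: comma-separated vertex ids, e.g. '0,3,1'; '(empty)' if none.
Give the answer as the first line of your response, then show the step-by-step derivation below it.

3

step 1: dequeue 4; queue=[1,5]; order=4
step 2: dequeue 1; queue=[5,0,2,7]; order=4,1
step 3: dequeue 5; queue=[0,2,7,6]; order=4,1,5
step 4: dequeue 0; queue=[2,7,6]; order=4,1,5,0
step 5: dequeue 2; queue=[7,6]; order=4,1,5,0,2
step 6: dequeue 7; queue=[6,3]; order=4,1,5,0,2,7
step 7: dequeue 6; queue=[3]; order=4,1,5,0,2,7,6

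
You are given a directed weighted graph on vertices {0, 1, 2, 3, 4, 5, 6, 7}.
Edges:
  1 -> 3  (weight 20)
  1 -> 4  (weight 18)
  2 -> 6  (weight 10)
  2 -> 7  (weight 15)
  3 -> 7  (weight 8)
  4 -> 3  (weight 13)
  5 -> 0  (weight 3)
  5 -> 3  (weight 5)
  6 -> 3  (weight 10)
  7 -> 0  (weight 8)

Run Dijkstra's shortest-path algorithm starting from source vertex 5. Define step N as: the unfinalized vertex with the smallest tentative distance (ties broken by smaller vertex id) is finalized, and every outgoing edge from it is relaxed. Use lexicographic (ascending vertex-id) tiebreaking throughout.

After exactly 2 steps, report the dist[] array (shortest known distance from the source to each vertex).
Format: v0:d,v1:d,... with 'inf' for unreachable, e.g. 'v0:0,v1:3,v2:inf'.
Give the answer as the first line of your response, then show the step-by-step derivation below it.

v0:3,v1:inf,v2:inf,v3:5,v4:inf,v5:0,v6:inf,v7:inf

step 1: dist = v0:3,v1:inf,v2:inf,v3:5,v4:inf,v5:0,v6:inf,v7:inf
step 2: dist = v0:3,v1:inf,v2:inf,v3:5,v4:inf,v5:0,v6:inf,v7:inf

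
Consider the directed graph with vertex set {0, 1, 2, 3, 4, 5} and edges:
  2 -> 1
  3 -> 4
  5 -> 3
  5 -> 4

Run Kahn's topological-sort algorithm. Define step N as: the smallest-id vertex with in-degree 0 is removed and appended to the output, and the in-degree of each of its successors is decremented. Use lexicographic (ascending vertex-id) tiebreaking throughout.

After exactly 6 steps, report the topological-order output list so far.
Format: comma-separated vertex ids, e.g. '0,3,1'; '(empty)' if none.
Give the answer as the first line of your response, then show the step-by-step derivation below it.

0,2,1,5,3,4

step 1: output 0; order=[0]; indeg=(0,1,0,1,2,0)
step 2: output 2; order=[0,2]; indeg=(0,0,0,1,2,0)
step 3: output 1; order=[0,2,1]; indeg=(0,0,0,1,2,0)
step 4: output 5; order=[0,2,1,5]; indeg=(0,0,0,0,1,0)
step 5: output 3; order=[0,2,1,5,3]; indeg=(0,0,0,0,0,0)
step 6: output 4; order=[0,2,1,5,3,4]; indeg=(0,0,0,0,0,0)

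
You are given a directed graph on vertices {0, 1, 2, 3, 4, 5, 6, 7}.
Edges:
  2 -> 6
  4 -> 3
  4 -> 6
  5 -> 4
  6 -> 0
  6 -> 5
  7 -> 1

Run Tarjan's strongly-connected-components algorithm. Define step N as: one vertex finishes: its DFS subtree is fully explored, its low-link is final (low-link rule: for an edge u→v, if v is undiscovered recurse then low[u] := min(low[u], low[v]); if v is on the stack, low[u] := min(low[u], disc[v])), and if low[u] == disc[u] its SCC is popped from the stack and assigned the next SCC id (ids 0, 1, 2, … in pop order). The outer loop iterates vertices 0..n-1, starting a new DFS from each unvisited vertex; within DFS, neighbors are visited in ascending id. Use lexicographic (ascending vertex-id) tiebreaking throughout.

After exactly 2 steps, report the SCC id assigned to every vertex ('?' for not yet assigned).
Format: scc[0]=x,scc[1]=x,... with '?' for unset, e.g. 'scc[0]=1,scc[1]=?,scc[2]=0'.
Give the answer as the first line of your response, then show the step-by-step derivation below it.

scc[0]=0,scc[1]=1,scc[2]=?,scc[3]=?,scc[4]=?,scc[5]=?,scc[6]=?,scc[7]=?

step 1: low=(low[0]=0,low[1]=?,low[2]=?,low[3]=?,low[4]=?,low[5]=?,low[6]=?,low[7]=?); scc=(scc[0]=0,scc[1]=?,scc[2]=?,scc[3]=?,scc[4]=?,scc[5]=?,scc[6]=?,scc[7]=?)
step 2: low=(low[0]=0,low[1]=1,low[2]=?,low[3]=?,low[4]=?,low[5]=?,low[6]=?,low[7]=?); scc=(scc[0]=0,scc[1]=1,scc[2]=?,scc[3]=?,scc[4]=?,scc[5]=?,scc[6]=?,scc[7]=?)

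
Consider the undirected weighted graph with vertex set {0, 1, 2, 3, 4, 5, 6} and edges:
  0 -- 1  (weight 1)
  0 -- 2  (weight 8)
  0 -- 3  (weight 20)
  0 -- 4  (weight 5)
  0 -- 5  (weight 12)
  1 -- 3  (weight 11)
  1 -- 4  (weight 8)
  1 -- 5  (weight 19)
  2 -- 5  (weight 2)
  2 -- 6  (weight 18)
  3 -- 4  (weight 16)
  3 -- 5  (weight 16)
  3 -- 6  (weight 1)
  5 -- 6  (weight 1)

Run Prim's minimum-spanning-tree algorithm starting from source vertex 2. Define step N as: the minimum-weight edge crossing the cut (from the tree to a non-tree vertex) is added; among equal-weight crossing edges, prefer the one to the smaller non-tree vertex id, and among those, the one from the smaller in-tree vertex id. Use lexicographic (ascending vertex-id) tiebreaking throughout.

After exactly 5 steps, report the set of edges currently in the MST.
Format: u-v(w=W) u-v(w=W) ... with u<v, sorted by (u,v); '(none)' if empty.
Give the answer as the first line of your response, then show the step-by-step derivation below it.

0-1(w=1) 0-2(w=8) 2-5(w=2) 3-6(w=1) 5-6(w=1)

step 1: add edge 2-5 (w=2); MST = {2-5(w=2)}
step 2: add edge 5-6 (w=1); MST = {2-5(w=2) 5-6(w=1)}
step 3: add edge 3-6 (w=1); MST = {2-5(w=2) 3-6(w=1) 5-6(w=1)}
step 4: add edge 0-2 (w=8); MST = {0-2(w=8) 2-5(w=2) 3-6(w=1) 5-6(w=1)}
step 5: add edge 0-1 (w=1); MST = {0-1(w=1) 0-2(w=8) 2-5(w=2) 3-6(w=1) 5-6(w=1)}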